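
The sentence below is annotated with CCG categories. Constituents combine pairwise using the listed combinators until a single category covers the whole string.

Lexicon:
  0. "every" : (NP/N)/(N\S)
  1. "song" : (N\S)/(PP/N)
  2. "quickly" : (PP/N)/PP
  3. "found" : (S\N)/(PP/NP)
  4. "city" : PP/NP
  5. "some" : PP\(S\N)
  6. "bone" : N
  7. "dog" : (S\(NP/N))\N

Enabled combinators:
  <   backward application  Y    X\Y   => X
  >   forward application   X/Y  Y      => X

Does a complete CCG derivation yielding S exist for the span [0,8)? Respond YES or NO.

[0,8] S   <
  [0,6] NP/N   >
    [0,1] "every" : (NP/N)/(N\S)
    [1,6] N\S   >
      [1,2] "song" : (N\S)/(PP/N)
      [2,6] PP/N   >
        [2,3] "quickly" : (PP/N)/PP
        [3,6] PP   <
          [3,5] S\N   >
            [3,4] "found" : (S\N)/(PP/NP)
            [4,5] "city" : PP/NP
          [5,6] "some" : PP\(S\N)
  [6,8] S\(NP/N)   <
    [6,7] "bone" : N
    [7,8] "dog" : (S\(NP/N))\N

YES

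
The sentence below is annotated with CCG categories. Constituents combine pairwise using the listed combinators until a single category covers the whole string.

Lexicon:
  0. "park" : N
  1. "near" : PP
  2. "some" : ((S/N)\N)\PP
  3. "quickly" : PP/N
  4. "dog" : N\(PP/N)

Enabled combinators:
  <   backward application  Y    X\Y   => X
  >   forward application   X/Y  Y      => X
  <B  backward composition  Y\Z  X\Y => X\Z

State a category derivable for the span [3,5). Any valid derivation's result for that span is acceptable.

N

[0,5] S   >
  [0,3] S/N   <
    [0,1] "park" : N
    [1,3] (S/N)\N   <
      [1,2] "near" : PP
      [2,3] "some" : ((S/N)\N)\PP
  [3,5] N   <
    [3,4] "quickly" : PP/N
    [4,5] "dog" : N\(PP/N)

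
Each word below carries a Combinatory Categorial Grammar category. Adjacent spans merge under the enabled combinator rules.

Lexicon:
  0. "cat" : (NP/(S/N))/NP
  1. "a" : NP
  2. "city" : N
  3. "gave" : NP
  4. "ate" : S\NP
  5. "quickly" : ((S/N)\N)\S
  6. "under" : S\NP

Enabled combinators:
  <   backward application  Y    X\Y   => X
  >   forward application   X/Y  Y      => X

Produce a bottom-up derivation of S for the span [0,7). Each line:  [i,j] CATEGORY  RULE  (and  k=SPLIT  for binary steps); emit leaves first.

[0,1] (NP/(S/N))/NP  lex  "cat"
[1,2] NP  lex  "a"
[0,2] NP/(S/N)  >  k=1
[2,3] N  lex  "city"
[3,4] NP  lex  "gave"
[4,5] S\NP  lex  "ate"
[3,5] S  <  k=4
[5,6] ((S/N)\N)\S  lex  "quickly"
[3,6] (S/N)\N  <  k=5
[2,6] S/N  <  k=3
[0,6] NP  >  k=2
[6,7] S\NP  lex  "under"
[0,7] S  <  k=6

[0,7] S   <
  [0,6] NP   >
    [0,2] NP/(S/N)   >
      [0,1] "cat" : (NP/(S/N))/NP
      [1,2] "a" : NP
    [2,6] S/N   <
      [2,3] "city" : N
      [3,6] (S/N)\N   <
        [3,5] S   <
          [3,4] "gave" : NP
          [4,5] "ate" : S\NP
        [5,6] "quickly" : ((S/N)\N)\S
  [6,7] "under" : S\NP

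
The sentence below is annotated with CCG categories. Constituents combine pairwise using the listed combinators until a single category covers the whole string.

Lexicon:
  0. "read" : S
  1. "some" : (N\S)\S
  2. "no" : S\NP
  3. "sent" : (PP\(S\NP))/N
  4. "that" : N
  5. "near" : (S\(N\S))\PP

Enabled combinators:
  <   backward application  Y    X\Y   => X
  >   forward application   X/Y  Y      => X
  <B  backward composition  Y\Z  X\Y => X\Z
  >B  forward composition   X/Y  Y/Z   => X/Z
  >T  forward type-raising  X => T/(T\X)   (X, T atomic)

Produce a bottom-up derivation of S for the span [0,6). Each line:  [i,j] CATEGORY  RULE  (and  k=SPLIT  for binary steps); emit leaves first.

[0,6] S   <
  [0,2] N\S   <
    [0,1] "read" : S
    [1,2] "some" : (N\S)\S
  [2,6] S\(N\S)   <
    [2,5] PP   <
      [2,3] "no" : S\NP
      [3,5] PP\(S\NP)   >
        [3,4] "sent" : (PP\(S\NP))/N
        [4,5] "that" : N
    [5,6] "near" : (S\(N\S))\PP

[0,1] S  lex  "read"
[1,2] (N\S)\S  lex  "some"
[0,2] N\S  <  k=1
[2,3] S\NP  lex  "no"
[3,4] (PP\(S\NP))/N  lex  "sent"
[4,5] N  lex  "that"
[3,5] PP\(S\NP)  >  k=4
[2,5] PP  <  k=3
[5,6] (S\(N\S))\PP  lex  "near"
[2,6] S\(N\S)  <  k=5
[0,6] S  <  k=2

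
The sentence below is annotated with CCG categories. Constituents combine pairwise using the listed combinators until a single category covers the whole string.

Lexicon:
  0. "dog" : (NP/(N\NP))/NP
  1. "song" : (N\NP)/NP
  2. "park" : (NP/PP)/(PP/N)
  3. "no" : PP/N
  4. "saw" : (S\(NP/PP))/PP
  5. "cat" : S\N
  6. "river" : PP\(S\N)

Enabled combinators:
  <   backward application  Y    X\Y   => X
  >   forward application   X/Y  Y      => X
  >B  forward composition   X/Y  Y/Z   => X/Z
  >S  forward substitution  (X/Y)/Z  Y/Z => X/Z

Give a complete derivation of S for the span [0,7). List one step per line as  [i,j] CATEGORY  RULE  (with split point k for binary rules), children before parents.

[0,7] S   <
  [0,4] NP/PP   >B
    [0,2] NP/NP   >S
      [0,1] "dog" : (NP/(N\NP))/NP
      [1,2] "song" : (N\NP)/NP
    [2,4] NP/PP   >
      [2,3] "park" : (NP/PP)/(PP/N)
      [3,4] "no" : PP/N
  [4,7] S\(NP/PP)   >
    [4,5] "saw" : (S\(NP/PP))/PP
    [5,7] PP   <
      [5,6] "cat" : S\N
      [6,7] "river" : PP\(S\N)

[0,1] (NP/(N\NP))/NP  lex  "dog"
[1,2] (N\NP)/NP  lex  "song"
[0,2] NP/NP  >S  k=1
[2,3] (NP/PP)/(PP/N)  lex  "park"
[3,4] PP/N  lex  "no"
[2,4] NP/PP  >  k=3
[0,4] NP/PP  >B  k=2
[4,5] (S\(NP/PP))/PP  lex  "saw"
[5,6] S\N  lex  "cat"
[6,7] PP\(S\N)  lex  "river"
[5,7] PP  <  k=6
[4,7] S\(NP/PP)  >  k=5
[0,7] S  <  k=4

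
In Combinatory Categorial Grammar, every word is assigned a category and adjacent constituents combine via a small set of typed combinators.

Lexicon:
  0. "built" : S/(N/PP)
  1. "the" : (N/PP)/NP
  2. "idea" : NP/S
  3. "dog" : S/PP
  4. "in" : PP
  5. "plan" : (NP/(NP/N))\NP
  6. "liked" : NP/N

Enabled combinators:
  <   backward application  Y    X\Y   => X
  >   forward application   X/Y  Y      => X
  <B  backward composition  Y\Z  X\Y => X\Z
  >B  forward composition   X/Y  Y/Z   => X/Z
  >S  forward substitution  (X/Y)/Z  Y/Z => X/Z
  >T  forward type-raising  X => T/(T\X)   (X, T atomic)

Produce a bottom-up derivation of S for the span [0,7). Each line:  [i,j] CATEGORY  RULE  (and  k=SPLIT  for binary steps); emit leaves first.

[0,1] S/(N/PP)  lex  "built"
[1,2] (N/PP)/NP  lex  "the"
[0,2] S/NP  >B  k=1
[2,3] NP/S  lex  "idea"
[3,4] S/PP  lex  "dog"
[2,4] NP/PP  >B  k=3
[4,5] PP  lex  "in"
[2,5] NP  >  k=4
[5,6] (NP/(NP/N))\NP  lex  "plan"
[2,6] NP/(NP/N)  <  k=5
[6,7] NP/N  lex  "liked"
[2,7] NP  >  k=6
[0,7] S  >  k=2

[0,7] S   >
  [0,2] S/NP   >B
    [0,1] "built" : S/(N/PP)
    [1,2] "the" : (N/PP)/NP
  [2,7] NP   >
    [2,6] NP/(NP/N)   <
      [2,5] NP   >
        [2,4] NP/PP   >B
          [2,3] "idea" : NP/S
          [3,4] "dog" : S/PP
        [4,5] "in" : PP
      [5,6] "plan" : (NP/(NP/N))\NP
    [6,7] "liked" : NP/N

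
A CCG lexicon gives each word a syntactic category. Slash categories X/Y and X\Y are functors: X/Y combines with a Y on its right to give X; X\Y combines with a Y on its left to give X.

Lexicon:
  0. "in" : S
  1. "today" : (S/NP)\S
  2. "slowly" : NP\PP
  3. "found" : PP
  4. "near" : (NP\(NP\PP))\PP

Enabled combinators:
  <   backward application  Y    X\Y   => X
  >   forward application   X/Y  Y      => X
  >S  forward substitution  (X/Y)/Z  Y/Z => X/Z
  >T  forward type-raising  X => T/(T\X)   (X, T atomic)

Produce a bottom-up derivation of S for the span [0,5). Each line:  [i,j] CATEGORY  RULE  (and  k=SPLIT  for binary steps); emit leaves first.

[0,5] S   >
  [0,2] S/NP   <
    [0,1] "in" : S
    [1,2] "today" : (S/NP)\S
  [2,5] NP   <
    [2,3] "slowly" : NP\PP
    [3,5] NP\(NP\PP)   <
      [3,4] "found" : PP
      [4,5] "near" : (NP\(NP\PP))\PP

[0,1] S  lex  "in"
[1,2] (S/NP)\S  lex  "today"
[0,2] S/NP  <  k=1
[2,3] NP\PP  lex  "slowly"
[3,4] PP  lex  "found"
[4,5] (NP\(NP\PP))\PP  lex  "near"
[3,5] NP\(NP\PP)  <  k=4
[2,5] NP  <  k=3
[0,5] S  >  k=2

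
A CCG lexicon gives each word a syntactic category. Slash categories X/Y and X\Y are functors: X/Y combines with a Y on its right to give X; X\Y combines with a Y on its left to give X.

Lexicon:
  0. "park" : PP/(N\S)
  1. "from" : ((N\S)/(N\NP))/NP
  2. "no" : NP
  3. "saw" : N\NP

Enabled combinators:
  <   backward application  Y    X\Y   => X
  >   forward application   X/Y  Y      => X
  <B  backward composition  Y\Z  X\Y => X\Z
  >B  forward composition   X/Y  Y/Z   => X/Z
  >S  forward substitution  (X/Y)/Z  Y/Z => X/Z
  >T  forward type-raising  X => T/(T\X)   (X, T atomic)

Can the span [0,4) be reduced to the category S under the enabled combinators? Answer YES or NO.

PP/(N\S) ((N\S)/(N\NP))/NP NP N\NP
CKY chart[0,4] = {N/(N\PP), NP/(NP\PP), PP, PP/(PP\PP), S/(S\PP)}; S ∉ chart

NO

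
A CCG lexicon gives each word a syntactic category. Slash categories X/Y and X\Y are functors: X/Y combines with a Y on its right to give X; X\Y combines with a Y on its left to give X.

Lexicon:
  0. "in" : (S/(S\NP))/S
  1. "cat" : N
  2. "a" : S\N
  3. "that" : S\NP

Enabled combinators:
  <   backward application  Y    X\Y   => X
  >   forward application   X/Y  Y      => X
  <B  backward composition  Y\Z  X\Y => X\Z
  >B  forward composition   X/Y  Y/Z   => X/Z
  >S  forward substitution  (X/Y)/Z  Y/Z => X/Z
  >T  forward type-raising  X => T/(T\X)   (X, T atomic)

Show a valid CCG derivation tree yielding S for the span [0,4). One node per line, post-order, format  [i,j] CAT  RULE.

[0,1] (S/(S\NP))/S  lex  "in"
[1,2] N  lex  "cat"
[1,2] S/(S\N)  >T
[2,3] S\N  lex  "a"
[1,3] S  >  k=2
[0,3] S/(S\NP)  >  k=1
[3,4] S\NP  lex  "that"
[0,4] S  >  k=3

[0,4] S   >
  [0,3] S/(S\NP)   >
    [0,1] "in" : (S/(S\NP))/S
    [1,3] S   >
      [1,2] S/(S\N)   >T
        [1,2] "cat" : N
      [2,3] "a" : S\N
  [3,4] "that" : S\NP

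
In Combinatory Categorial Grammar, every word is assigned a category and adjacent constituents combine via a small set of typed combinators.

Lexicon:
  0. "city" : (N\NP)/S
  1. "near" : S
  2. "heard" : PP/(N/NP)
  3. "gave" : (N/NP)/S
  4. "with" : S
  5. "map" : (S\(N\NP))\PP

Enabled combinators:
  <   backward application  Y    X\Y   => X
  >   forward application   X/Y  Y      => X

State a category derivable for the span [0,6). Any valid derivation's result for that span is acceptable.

[0,6] S   <
  [0,2] N\NP   >
    [0,1] "city" : (N\NP)/S
    [1,2] "near" : S
  [2,6] S\(N\NP)   <
    [2,5] PP   >
      [2,3] "heard" : PP/(N/NP)
      [3,5] N/NP   >
        [3,4] "gave" : (N/NP)/S
        [4,5] "with" : S
    [5,6] "map" : (S\(N\NP))\PP

S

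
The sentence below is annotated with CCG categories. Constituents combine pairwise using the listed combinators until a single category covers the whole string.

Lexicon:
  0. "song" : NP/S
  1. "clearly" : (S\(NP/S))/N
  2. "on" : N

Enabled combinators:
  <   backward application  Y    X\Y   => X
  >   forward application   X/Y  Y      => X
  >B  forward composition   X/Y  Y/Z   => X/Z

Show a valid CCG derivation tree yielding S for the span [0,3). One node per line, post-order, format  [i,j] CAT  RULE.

[0,1] NP/S  lex  "song"
[1,2] (S\(NP/S))/N  lex  "clearly"
[2,3] N  lex  "on"
[1,3] S\(NP/S)  >  k=2
[0,3] S  <  k=1

[0,3] S   <
  [0,1] "song" : NP/S
  [1,3] S\(NP/S)   >
    [1,2] "clearly" : (S\(NP/S))/N
    [2,3] "on" : N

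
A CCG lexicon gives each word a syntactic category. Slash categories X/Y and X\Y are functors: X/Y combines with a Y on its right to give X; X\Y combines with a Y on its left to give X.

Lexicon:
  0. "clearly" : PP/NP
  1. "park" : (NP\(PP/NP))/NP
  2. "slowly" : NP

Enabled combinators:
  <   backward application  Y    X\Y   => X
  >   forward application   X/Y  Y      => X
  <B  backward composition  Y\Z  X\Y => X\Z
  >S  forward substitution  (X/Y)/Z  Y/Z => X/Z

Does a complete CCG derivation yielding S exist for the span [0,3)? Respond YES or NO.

NO

PP/NP (NP\(PP/NP))/NP NP
CKY chart[0,3] = {NP}; S ∉ chart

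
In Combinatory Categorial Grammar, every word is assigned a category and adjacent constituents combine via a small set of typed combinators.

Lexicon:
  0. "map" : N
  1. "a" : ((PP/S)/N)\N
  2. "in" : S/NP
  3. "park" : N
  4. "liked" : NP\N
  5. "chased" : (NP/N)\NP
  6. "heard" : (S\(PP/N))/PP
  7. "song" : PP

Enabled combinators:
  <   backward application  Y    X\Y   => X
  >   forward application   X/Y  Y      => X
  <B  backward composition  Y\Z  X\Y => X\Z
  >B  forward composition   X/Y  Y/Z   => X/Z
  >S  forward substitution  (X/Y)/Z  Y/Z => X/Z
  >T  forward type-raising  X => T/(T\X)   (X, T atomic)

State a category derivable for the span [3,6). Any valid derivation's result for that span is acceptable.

NP/N

[0,8] S   <
  [0,6] PP/N   >S
    [0,2] (PP/S)/N   <
      [0,1] "map" : N
      [1,2] "a" : ((PP/S)/N)\N
    [2,6] S/N   >B
      [2,3] "in" : S/NP
      [3,6] NP/N   <
        [3,5] NP   >
          [3,4] NP/(NP\N)   >T
            [3,4] "park" : N
          [4,5] "liked" : NP\N
        [5,6] "chased" : (NP/N)\NP
  [6,8] S\(PP/N)   >
    [6,7] "heard" : (S\(PP/N))/PP
    [7,8] "song" : PP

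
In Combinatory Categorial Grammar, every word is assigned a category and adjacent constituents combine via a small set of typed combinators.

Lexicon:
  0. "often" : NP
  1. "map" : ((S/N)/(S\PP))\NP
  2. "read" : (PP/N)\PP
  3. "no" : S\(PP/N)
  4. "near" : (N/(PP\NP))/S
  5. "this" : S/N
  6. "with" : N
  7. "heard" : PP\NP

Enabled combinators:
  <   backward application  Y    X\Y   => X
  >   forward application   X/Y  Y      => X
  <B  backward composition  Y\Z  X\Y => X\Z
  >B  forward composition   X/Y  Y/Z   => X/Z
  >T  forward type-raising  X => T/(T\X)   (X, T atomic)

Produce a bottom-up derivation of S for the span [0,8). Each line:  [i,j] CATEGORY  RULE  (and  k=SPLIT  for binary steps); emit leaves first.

[0,1] NP  lex  "often"
[1,2] ((S/N)/(S\PP))\NP  lex  "map"
[0,2] (S/N)/(S\PP)  <  k=1
[2,3] (PP/N)\PP  lex  "read"
[3,4] S\(PP/N)  lex  "no"
[2,4] S\PP  <B  k=3
[0,4] S/N  >  k=2
[4,5] (N/(PP\NP))/S  lex  "near"
[5,6] S/N  lex  "this"
[6,7] N  lex  "with"
[5,7] S  >  k=6
[4,7] N/(PP\NP)  >  k=5
[7,8] PP\NP  lex  "heard"
[4,8] N  >  k=7
[0,8] S  >  k=4

[0,8] S   >
  [0,4] S/N   >
    [0,2] (S/N)/(S\PP)   <
      [0,1] "often" : NP
      [1,2] "map" : ((S/N)/(S\PP))\NP
    [2,4] S\PP   <B
      [2,3] "read" : (PP/N)\PP
      [3,4] "no" : S\(PP/N)
  [4,8] N   >
    [4,7] N/(PP\NP)   >
      [4,5] "near" : (N/(PP\NP))/S
      [5,7] S   >
        [5,6] "this" : S/N
        [6,7] "with" : N
    [7,8] "heard" : PP\NP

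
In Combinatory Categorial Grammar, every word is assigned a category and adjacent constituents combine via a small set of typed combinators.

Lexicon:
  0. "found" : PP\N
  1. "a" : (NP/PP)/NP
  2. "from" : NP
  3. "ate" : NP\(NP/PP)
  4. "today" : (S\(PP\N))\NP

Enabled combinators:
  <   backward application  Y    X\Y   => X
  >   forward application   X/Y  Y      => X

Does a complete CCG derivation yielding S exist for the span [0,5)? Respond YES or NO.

[0,5] S   <
  [0,1] "found" : PP\N
  [1,5] S\(PP\N)   <
    [1,4] NP   <
      [1,3] NP/PP   >
        [1,2] "a" : (NP/PP)/NP
        [2,3] "from" : NP
      [3,4] "ate" : NP\(NP/PP)
    [4,5] "today" : (S\(PP\N))\NP

YES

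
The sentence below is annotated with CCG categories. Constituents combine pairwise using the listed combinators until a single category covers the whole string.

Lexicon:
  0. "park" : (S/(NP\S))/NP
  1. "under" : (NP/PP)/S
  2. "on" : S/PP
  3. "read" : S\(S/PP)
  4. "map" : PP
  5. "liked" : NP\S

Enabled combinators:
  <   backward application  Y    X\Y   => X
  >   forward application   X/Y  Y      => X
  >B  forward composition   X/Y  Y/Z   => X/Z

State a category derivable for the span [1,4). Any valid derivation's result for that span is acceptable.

[0,6] S   >
  [0,5] S/(NP\S)   >
    [0,1] "park" : (S/(NP\S))/NP
    [1,5] NP   >
      [1,4] NP/PP   >
        [1,2] "under" : (NP/PP)/S
        [2,4] S   <
          [2,3] "on" : S/PP
          [3,4] "read" : S\(S/PP)
      [4,5] "map" : PP
  [5,6] "liked" : NP\S

NP/PP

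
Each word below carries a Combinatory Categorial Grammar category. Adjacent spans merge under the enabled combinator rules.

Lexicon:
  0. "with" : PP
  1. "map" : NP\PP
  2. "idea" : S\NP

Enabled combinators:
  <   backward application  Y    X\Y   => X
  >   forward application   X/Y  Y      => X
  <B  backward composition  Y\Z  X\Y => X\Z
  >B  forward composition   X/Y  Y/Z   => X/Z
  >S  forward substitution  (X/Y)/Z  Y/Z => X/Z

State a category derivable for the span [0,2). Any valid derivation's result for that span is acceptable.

[0,3] S   <
  [0,2] NP   <
    [0,1] "with" : PP
    [1,2] "map" : NP\PP
  [2,3] "idea" : S\NP

NP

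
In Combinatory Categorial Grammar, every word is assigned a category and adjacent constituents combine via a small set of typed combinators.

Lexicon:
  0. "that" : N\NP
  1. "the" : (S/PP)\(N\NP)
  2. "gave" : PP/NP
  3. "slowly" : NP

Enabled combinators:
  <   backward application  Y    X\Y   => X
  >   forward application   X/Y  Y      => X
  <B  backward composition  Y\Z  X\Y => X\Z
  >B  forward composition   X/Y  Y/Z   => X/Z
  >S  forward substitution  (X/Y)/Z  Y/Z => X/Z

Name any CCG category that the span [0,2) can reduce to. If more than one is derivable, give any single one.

S/PP

[0,4] S   >
  [0,2] S/PP   <
    [0,1] "that" : N\NP
    [1,2] "the" : (S/PP)\(N\NP)
  [2,4] PP   >
    [2,3] "gave" : PP/NP
    [3,4] "slowly" : NP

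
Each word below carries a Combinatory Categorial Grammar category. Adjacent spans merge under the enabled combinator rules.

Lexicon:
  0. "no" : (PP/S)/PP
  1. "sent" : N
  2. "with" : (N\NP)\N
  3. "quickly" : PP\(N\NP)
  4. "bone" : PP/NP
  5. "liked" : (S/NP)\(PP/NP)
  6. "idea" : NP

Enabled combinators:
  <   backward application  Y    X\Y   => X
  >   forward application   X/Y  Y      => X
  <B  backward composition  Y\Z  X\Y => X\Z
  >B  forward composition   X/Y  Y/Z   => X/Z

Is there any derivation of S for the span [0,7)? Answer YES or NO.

NO

(PP/S)/PP N (N\NP)\N PP\(N\NP) PP/NP (S/NP)\(PP/NP) NP
CKY chart[0,7] = {PP}; S ∉ chart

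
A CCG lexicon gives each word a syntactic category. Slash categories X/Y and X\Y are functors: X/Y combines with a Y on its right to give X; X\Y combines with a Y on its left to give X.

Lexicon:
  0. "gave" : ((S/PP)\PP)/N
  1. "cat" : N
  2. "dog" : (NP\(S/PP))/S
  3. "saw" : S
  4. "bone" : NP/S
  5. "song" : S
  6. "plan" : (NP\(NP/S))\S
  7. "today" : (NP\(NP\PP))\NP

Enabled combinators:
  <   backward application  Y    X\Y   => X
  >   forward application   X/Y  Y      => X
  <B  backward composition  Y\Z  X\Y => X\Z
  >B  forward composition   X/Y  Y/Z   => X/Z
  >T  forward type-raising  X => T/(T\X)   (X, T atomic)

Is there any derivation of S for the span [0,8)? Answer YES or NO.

((S/PP)\PP)/N N (NP\(S/PP))/S S NP/S S (NP\(NP/S))\S (NP\(NP\PP))\NP
CKY chart[0,8] = {N/(N\NP), NP, NP/(NP\NP), PP/(PP\NP), S/(S\NP)}; S ∉ chart

NO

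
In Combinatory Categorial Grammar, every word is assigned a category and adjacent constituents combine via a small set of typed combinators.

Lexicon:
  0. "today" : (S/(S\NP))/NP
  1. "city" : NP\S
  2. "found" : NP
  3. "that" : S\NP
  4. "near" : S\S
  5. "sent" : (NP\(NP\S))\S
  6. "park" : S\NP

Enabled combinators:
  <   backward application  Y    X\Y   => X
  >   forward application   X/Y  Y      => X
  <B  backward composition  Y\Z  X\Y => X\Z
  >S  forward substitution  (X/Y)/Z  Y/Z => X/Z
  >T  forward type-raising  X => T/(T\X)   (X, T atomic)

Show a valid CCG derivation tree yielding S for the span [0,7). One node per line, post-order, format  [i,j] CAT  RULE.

[0,7] S   >
  [0,6] S/(S\NP)   >
    [0,1] "today" : (S/(S\NP))/NP
    [1,6] NP   <
      [1,2] "city" : NP\S
      [2,6] NP\(NP\S)   <
        [2,5] S   <
          [2,3] "found" : NP
          [3,5] S\NP   <B
            [3,4] "that" : S\NP
            [4,5] "near" : S\S
        [5,6] "sent" : (NP\(NP\S))\S
  [6,7] "park" : S\NP

[0,1] (S/(S\NP))/NP  lex  "today"
[1,2] NP\S  lex  "city"
[2,3] NP  lex  "found"
[3,4] S\NP  lex  "that"
[4,5] S\S  lex  "near"
[3,5] S\NP  <B  k=4
[2,5] S  <  k=3
[5,6] (NP\(NP\S))\S  lex  "sent"
[2,6] NP\(NP\S)  <  k=5
[1,6] NP  <  k=2
[0,6] S/(S\NP)  >  k=1
[6,7] S\NP  lex  "park"
[0,7] S  >  k=6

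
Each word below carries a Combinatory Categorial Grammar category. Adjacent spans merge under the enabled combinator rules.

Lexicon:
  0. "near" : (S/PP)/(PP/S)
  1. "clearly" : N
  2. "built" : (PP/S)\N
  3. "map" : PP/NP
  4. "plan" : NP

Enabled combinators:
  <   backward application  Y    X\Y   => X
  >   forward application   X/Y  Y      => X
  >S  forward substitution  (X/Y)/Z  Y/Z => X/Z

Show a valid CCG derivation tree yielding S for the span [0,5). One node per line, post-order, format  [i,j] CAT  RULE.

[0,1] (S/PP)/(PP/S)  lex  "near"
[1,2] N  lex  "clearly"
[2,3] (PP/S)\N  lex  "built"
[1,3] PP/S  <  k=2
[0,3] S/PP  >  k=1
[3,4] PP/NP  lex  "map"
[4,5] NP  lex  "plan"
[3,5] PP  >  k=4
[0,5] S  >  k=3

[0,5] S   >
  [0,3] S/PP   >
    [0,1] "near" : (S/PP)/(PP/S)
    [1,3] PP/S   <
      [1,2] "clearly" : N
      [2,3] "built" : (PP/S)\N
  [3,5] PP   >
    [3,4] "map" : PP/NP
    [4,5] "plan" : NP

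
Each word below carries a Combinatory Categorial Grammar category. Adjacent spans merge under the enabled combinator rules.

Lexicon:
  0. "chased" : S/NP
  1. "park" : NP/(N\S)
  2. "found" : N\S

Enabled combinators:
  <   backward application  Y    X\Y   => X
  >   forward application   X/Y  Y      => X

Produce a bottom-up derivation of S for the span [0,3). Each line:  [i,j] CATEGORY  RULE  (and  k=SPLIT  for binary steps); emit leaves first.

[0,1] S/NP  lex  "chased"
[1,2] NP/(N\S)  lex  "park"
[2,3] N\S  lex  "found"
[1,3] NP  >  k=2
[0,3] S  >  k=1

[0,3] S   >
  [0,1] "chased" : S/NP
  [1,3] NP   >
    [1,2] "park" : NP/(N\S)
    [2,3] "found" : N\S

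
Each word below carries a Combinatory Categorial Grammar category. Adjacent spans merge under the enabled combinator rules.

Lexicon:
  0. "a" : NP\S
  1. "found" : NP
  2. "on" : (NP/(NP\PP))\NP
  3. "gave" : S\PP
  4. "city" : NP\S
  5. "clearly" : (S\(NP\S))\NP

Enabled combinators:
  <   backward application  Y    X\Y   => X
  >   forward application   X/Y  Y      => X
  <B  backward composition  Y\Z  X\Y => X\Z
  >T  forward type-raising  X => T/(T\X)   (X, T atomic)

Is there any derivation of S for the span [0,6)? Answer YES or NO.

YES

[0,6] S   <
  [0,1] "a" : NP\S
  [1,6] S\(NP\S)   <
    [1,5] NP   >
      [1,3] NP/(NP\PP)   <
        [1,2] "found" : NP
        [2,3] "on" : (NP/(NP\PP))\NP
      [3,5] NP\PP   <B
        [3,4] "gave" : S\PP
        [4,5] "city" : NP\S
    [5,6] "clearly" : (S\(NP\S))\NP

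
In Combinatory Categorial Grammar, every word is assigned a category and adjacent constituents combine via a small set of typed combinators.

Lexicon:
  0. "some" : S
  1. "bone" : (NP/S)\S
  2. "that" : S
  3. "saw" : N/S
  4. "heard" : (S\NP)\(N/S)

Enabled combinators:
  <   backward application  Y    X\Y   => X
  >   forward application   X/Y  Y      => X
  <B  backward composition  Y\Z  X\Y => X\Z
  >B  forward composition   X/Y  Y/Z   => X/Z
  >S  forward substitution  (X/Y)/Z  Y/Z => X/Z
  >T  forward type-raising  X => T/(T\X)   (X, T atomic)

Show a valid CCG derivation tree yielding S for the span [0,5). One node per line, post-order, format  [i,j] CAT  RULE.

[0,1] S  lex  "some"
[1,2] (NP/S)\S  lex  "bone"
[0,2] NP/S  <  k=1
[2,3] S  lex  "that"
[0,3] NP  >  k=2
[3,4] N/S  lex  "saw"
[4,5] (S\NP)\(N/S)  lex  "heard"
[3,5] S\NP  <  k=4
[0,5] S  <  k=3

[0,5] S   <
  [0,3] NP   >
    [0,2] NP/S   <
      [0,1] "some" : S
      [1,2] "bone" : (NP/S)\S
    [2,3] "that" : S
  [3,5] S\NP   <
    [3,4] "saw" : N/S
    [4,5] "heard" : (S\NP)\(N/S)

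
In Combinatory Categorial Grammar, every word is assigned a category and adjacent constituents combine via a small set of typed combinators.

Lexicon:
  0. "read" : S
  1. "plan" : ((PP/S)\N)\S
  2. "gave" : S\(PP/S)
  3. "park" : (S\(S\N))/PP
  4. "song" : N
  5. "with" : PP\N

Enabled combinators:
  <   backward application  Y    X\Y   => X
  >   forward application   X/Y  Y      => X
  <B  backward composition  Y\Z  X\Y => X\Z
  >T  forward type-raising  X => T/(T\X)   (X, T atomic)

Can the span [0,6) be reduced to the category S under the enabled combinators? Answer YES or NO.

YES

[0,6] S   <
  [0,3] S\N   <B
    [0,2] (PP/S)\N   <
      [0,1] "read" : S
      [1,2] "plan" : ((PP/S)\N)\S
    [2,3] "gave" : S\(PP/S)
  [3,6] S\(S\N)   >
    [3,4] "park" : (S\(S\N))/PP
    [4,6] PP   >
      [4,5] PP/(PP\N)   >T
        [4,5] "song" : N
      [5,6] "with" : PP\N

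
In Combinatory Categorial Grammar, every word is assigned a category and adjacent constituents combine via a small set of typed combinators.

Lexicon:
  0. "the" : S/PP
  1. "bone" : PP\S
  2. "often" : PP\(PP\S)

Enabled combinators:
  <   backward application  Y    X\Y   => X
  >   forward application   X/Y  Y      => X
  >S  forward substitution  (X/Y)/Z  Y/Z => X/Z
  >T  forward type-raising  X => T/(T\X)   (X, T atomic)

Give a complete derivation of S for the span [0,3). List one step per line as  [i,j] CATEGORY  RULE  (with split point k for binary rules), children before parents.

[0,3] S   >
  [0,1] "the" : S/PP
  [1,3] PP   <
    [1,2] "bone" : PP\S
    [2,3] "often" : PP\(PP\S)

[0,1] S/PP  lex  "the"
[1,2] PP\S  lex  "bone"
[2,3] PP\(PP\S)  lex  "often"
[1,3] PP  <  k=2
[0,3] S  >  k=1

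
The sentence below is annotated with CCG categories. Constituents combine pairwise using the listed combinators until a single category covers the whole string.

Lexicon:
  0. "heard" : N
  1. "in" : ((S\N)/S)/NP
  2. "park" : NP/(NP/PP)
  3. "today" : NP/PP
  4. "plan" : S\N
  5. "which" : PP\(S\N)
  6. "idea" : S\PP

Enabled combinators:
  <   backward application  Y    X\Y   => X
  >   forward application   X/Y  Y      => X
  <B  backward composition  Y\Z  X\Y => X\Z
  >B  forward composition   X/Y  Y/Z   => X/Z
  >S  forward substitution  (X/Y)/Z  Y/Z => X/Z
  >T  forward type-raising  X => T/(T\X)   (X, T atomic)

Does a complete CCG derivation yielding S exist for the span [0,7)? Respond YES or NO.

YES

[0,7] S   <
  [0,1] "heard" : N
  [1,7] S\N   >
    [1,4] (S\N)/S   >
      [1,2] "in" : ((S\N)/S)/NP
      [2,4] NP   >
        [2,3] "park" : NP/(NP/PP)
        [3,4] "today" : NP/PP
    [4,7] S   <
      [4,6] PP   <
        [4,5] "plan" : S\N
        [5,6] "which" : PP\(S\N)
      [6,7] "idea" : S\PP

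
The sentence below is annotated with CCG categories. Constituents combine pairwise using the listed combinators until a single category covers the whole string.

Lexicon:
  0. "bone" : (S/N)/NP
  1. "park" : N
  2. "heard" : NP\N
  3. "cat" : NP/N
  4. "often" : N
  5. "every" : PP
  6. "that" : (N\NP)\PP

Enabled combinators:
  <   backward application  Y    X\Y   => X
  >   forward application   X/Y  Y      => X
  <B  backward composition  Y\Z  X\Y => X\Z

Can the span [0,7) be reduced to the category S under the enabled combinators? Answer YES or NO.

YES

[0,7] S   >
  [0,3] S/N   >
    [0,1] "bone" : (S/N)/NP
    [1,3] NP   <
      [1,2] "park" : N
      [2,3] "heard" : NP\N
  [3,7] N   <
    [3,5] NP   >
      [3,4] "cat" : NP/N
      [4,5] "often" : N
    [5,7] N\NP   <
      [5,6] "every" : PP
      [6,7] "that" : (N\NP)\PP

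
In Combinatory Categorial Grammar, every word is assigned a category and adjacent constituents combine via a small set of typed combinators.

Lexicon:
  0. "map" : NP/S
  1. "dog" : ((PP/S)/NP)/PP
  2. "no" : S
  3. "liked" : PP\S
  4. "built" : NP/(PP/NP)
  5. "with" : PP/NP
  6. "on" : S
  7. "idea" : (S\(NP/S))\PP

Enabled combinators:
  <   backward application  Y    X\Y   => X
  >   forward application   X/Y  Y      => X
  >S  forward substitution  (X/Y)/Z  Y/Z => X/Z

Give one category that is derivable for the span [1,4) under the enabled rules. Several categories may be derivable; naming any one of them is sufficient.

(PP/S)/NP

[0,8] S   <
  [0,1] "map" : NP/S
  [1,8] S\(NP/S)   <
    [1,7] PP   >
      [1,6] PP/S   >
        [1,4] (PP/S)/NP   >
          [1,2] "dog" : ((PP/S)/NP)/PP
          [2,4] PP   <
            [2,3] "no" : S
            [3,4] "liked" : PP\S
        [4,6] NP   >
          [4,5] "built" : NP/(PP/NP)
          [5,6] "with" : PP/NP
      [6,7] "on" : S
    [7,8] "idea" : (S\(NP/S))\PP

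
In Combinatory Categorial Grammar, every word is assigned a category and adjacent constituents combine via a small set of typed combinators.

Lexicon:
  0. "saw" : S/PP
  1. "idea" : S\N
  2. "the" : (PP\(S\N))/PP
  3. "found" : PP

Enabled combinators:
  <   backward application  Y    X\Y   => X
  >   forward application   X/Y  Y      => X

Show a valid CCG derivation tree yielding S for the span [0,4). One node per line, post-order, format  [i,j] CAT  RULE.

[0,4] S   >
  [0,1] "saw" : S/PP
  [1,4] PP   <
    [1,2] "idea" : S\N
    [2,4] PP\(S\N)   >
      [2,3] "the" : (PP\(S\N))/PP
      [3,4] "found" : PP

[0,1] S/PP  lex  "saw"
[1,2] S\N  lex  "idea"
[2,3] (PP\(S\N))/PP  lex  "the"
[3,4] PP  lex  "found"
[2,4] PP\(S\N)  >  k=3
[1,4] PP  <  k=2
[0,4] S  >  k=1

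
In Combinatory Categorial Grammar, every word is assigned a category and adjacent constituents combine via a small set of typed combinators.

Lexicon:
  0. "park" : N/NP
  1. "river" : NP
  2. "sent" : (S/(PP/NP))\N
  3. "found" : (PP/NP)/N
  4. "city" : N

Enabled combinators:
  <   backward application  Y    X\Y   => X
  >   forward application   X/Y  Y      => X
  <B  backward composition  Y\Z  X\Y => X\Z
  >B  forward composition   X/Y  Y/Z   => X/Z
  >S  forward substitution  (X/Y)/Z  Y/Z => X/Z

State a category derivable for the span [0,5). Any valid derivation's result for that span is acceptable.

S

[0,5] S   >
  [0,3] S/(PP/NP)   <
    [0,2] N   >
      [0,1] "park" : N/NP
      [1,2] "river" : NP
    [2,3] "sent" : (S/(PP/NP))\N
  [3,5] PP/NP   >
    [3,4] "found" : (PP/NP)/N
    [4,5] "city" : N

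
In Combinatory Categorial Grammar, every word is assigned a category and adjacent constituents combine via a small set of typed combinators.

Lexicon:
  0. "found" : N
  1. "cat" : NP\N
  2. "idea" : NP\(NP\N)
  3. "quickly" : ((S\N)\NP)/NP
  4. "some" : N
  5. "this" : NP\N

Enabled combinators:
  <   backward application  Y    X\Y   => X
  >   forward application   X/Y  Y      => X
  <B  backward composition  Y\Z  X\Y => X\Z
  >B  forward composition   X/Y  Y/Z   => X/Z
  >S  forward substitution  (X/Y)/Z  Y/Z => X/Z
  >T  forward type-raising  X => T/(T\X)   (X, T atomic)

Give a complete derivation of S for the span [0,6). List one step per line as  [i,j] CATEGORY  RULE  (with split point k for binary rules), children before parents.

[0,1] N  lex  "found"
[1,2] NP\N  lex  "cat"
[2,3] NP\(NP\N)  lex  "idea"
[1,3] NP  <  k=2
[3,4] ((S\N)\NP)/NP  lex  "quickly"
[4,5] N  lex  "some"
[5,6] NP\N  lex  "this"
[4,6] NP  <  k=5
[3,6] (S\N)\NP  >  k=4
[1,6] S\N  <  k=3
[0,6] S  <  k=1

[0,6] S   <
  [0,1] "found" : N
  [1,6] S\N   <
    [1,3] NP   <
      [1,2] "cat" : NP\N
      [2,3] "idea" : NP\(NP\N)
    [3,6] (S\N)\NP   >
      [3,4] "quickly" : ((S\N)\NP)/NP
      [4,6] NP   <
        [4,5] "some" : N
        [5,6] "this" : NP\N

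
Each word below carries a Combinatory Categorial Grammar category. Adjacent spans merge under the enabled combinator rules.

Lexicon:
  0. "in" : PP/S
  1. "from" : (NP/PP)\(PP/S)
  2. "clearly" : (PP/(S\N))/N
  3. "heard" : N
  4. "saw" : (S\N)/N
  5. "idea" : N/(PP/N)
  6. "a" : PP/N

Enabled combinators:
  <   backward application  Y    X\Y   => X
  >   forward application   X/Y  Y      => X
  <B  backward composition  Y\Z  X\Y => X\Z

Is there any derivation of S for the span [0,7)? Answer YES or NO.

PP/S (NP/PP)\(PP/S) (PP/(S\N))/N N (S\N)/N N/(PP/N) PP/N
CKY chart[0,7] = {NP}; S ∉ chart

NO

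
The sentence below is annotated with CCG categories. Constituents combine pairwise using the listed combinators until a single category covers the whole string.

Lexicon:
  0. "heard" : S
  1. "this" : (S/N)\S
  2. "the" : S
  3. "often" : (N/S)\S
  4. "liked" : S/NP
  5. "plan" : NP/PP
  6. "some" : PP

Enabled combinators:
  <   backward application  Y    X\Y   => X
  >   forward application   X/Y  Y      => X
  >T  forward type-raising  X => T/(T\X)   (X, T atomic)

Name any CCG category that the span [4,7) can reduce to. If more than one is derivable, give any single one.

S

[0,7] S   >
  [0,2] S/N   <
    [0,1] "heard" : S
    [1,2] "this" : (S/N)\S
  [2,7] N   >
    [2,4] N/S   <
      [2,3] "the" : S
      [3,4] "often" : (N/S)\S
    [4,7] S   >
      [4,5] "liked" : S/NP
      [5,7] NP   >
        [5,6] "plan" : NP/PP
        [6,7] "some" : PP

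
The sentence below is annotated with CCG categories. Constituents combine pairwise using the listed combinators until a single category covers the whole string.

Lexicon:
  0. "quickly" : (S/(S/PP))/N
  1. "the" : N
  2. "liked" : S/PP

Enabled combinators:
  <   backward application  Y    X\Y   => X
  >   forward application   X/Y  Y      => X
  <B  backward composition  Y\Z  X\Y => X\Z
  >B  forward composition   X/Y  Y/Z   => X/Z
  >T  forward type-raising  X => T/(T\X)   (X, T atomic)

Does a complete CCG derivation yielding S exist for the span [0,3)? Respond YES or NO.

YES

[0,3] S   >
  [0,2] S/(S/PP)   >
    [0,1] "quickly" : (S/(S/PP))/N
    [1,2] "the" : N
  [2,3] "liked" : S/PP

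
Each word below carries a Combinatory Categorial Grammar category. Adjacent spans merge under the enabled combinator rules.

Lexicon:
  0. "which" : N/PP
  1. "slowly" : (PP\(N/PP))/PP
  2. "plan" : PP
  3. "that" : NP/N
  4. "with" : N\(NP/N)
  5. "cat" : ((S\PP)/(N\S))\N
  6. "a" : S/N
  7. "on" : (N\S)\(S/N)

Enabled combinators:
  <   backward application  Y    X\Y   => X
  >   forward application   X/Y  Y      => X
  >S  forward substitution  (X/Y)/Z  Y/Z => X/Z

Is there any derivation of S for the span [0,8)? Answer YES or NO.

YES

[0,8] S   <
  [0,3] PP   <
    [0,1] "which" : N/PP
    [1,3] PP\(N/PP)   >
      [1,2] "slowly" : (PP\(N/PP))/PP
      [2,3] "plan" : PP
  [3,8] S\PP   >
    [3,6] (S\PP)/(N\S)   <
      [3,5] N   <
        [3,4] "that" : NP/N
        [4,5] "with" : N\(NP/N)
      [5,6] "cat" : ((S\PP)/(N\S))\N
    [6,8] N\S   <
      [6,7] "a" : S/N
      [7,8] "on" : (N\S)\(S/N)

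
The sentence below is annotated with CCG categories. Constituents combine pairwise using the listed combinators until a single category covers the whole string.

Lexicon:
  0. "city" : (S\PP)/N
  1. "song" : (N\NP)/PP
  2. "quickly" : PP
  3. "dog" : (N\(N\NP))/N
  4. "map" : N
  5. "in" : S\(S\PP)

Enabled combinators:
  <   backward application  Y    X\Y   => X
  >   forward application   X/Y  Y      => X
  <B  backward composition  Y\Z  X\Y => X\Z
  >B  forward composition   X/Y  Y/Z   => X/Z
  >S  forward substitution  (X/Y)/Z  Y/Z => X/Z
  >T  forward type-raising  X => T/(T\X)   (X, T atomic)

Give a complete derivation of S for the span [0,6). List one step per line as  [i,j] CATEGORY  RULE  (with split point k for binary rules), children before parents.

[0,1] (S\PP)/N  lex  "city"
[1,2] (N\NP)/PP  lex  "song"
[2,3] PP  lex  "quickly"
[1,3] N\NP  >  k=2
[3,4] (N\(N\NP))/N  lex  "dog"
[4,5] N  lex  "map"
[3,5] N\(N\NP)  >  k=4
[1,5] N  <  k=3
[0,5] S\PP  >  k=1
[5,6] S\(S\PP)  lex  "in"
[0,6] S  <  k=5

[0,6] S   <
  [0,5] S\PP   >
    [0,1] "city" : (S\PP)/N
    [1,5] N   <
      [1,3] N\NP   >
        [1,2] "song" : (N\NP)/PP
        [2,3] "quickly" : PP
      [3,5] N\(N\NP)   >
        [3,4] "dog" : (N\(N\NP))/N
        [4,5] "map" : N
  [5,6] "in" : S\(S\PP)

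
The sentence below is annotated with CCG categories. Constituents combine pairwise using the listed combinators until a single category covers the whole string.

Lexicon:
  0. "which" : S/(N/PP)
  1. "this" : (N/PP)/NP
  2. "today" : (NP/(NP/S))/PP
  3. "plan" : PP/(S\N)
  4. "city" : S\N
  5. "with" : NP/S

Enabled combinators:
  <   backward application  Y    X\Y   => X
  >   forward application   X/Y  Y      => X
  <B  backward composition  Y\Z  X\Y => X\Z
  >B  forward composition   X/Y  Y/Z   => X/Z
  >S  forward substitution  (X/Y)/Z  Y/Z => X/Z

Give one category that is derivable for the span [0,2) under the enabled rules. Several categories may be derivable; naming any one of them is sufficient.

S/NP

[0,6] S   >
  [0,2] S/NP   >B
    [0,1] "which" : S/(N/PP)
    [1,2] "this" : (N/PP)/NP
  [2,6] NP   >
    [2,5] NP/(NP/S)   >
      [2,3] "today" : (NP/(NP/S))/PP
      [3,5] PP   >
        [3,4] "plan" : PP/(S\N)
        [4,5] "city" : S\N
    [5,6] "with" : NP/S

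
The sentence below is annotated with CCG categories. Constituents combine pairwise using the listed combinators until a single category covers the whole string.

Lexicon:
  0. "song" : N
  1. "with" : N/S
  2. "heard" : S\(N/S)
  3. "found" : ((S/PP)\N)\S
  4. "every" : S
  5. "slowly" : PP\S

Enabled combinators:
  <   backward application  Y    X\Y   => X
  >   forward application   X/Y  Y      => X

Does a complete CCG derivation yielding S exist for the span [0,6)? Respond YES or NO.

YES

[0,6] S   >
  [0,4] S/PP   <
    [0,1] "song" : N
    [1,4] (S/PP)\N   <
      [1,3] S   <
        [1,2] "with" : N/S
        [2,3] "heard" : S\(N/S)
      [3,4] "found" : ((S/PP)\N)\S
  [4,6] PP   <
    [4,5] "every" : S
    [5,6] "slowly" : PP\S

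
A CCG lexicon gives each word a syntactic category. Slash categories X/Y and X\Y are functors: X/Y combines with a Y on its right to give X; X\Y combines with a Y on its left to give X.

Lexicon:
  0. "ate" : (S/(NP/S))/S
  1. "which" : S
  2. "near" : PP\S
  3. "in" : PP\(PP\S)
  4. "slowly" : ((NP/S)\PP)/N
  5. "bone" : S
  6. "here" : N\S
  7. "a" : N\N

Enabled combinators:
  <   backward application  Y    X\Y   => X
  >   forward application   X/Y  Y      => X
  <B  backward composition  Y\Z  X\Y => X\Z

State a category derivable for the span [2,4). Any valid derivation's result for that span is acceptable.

[0,8] S   >
  [0,2] S/(NP/S)   >
    [0,1] "ate" : (S/(NP/S))/S
    [1,2] "which" : S
  [2,8] NP/S   <
    [2,4] PP   <
      [2,3] "near" : PP\S
      [3,4] "in" : PP\(PP\S)
    [4,8] (NP/S)\PP   >
      [4,5] "slowly" : ((NP/S)\PP)/N
      [5,8] N   <
        [5,6] "bone" : S
        [6,8] N\S   <B
          [6,7] "here" : N\S
          [7,8] "a" : N\N

PP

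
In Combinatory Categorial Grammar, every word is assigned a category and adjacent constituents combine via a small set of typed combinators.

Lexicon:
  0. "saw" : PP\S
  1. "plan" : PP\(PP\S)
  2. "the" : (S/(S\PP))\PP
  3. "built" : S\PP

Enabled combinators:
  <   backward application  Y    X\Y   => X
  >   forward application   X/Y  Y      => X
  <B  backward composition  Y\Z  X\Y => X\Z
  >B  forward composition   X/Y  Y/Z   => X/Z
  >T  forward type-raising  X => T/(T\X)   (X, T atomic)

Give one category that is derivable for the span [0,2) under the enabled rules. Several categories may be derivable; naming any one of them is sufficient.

[0,4] S   >
  [0,3] S/(S\PP)   <
    [0,2] PP   <
      [0,1] "saw" : PP\S
      [1,2] "plan" : PP\(PP\S)
    [2,3] "the" : (S/(S\PP))\PP
  [3,4] "built" : S\PP

PP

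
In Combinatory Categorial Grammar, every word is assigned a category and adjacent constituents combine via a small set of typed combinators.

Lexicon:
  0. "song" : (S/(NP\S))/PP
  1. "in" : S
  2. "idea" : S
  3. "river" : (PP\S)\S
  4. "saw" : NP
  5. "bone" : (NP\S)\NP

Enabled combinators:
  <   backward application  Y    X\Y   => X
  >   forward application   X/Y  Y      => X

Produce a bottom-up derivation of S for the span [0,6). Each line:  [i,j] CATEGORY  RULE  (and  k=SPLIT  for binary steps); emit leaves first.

[0,6] S   >
  [0,4] S/(NP\S)   >
    [0,1] "song" : (S/(NP\S))/PP
    [1,4] PP   <
      [1,2] "in" : S
      [2,4] PP\S   <
        [2,3] "idea" : S
        [3,4] "river" : (PP\S)\S
  [4,6] NP\S   <
    [4,5] "saw" : NP
    [5,6] "bone" : (NP\S)\NP

[0,1] (S/(NP\S))/PP  lex  "song"
[1,2] S  lex  "in"
[2,3] S  lex  "idea"
[3,4] (PP\S)\S  lex  "river"
[2,4] PP\S  <  k=3
[1,4] PP  <  k=2
[0,4] S/(NP\S)  >  k=1
[4,5] NP  lex  "saw"
[5,6] (NP\S)\NP  lex  "bone"
[4,6] NP\S  <  k=5
[0,6] S  >  k=4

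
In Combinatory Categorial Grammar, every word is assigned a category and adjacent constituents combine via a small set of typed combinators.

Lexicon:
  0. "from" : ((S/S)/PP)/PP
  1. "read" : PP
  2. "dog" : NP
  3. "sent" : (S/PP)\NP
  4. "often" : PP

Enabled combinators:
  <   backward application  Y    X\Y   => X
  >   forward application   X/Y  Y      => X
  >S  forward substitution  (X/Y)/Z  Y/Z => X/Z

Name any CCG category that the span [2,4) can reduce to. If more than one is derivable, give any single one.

S/PP

[0,5] S   >
  [0,4] S/PP   >S
    [0,2] (S/S)/PP   >
      [0,1] "from" : ((S/S)/PP)/PP
      [1,2] "read" : PP
    [2,4] S/PP   <
      [2,3] "dog" : NP
      [3,4] "sent" : (S/PP)\NP
  [4,5] "often" : PP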